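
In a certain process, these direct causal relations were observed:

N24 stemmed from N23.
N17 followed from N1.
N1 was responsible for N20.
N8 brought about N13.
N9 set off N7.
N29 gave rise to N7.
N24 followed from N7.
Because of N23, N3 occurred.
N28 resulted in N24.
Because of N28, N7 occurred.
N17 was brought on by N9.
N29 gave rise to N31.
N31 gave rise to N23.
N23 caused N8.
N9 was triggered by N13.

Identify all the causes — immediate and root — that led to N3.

N23, N29, N31

Immediate cause of N3: N23.
Further upstream: N29, N31.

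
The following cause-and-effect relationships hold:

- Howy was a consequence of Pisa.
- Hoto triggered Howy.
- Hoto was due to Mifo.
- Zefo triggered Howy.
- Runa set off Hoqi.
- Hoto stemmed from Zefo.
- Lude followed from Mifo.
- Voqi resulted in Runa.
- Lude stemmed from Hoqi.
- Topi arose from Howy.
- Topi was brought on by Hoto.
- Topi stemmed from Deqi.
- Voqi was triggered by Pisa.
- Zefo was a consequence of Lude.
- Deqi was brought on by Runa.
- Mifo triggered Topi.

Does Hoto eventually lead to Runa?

Hoto leads to Howy, Topi; Runa is not among them.

No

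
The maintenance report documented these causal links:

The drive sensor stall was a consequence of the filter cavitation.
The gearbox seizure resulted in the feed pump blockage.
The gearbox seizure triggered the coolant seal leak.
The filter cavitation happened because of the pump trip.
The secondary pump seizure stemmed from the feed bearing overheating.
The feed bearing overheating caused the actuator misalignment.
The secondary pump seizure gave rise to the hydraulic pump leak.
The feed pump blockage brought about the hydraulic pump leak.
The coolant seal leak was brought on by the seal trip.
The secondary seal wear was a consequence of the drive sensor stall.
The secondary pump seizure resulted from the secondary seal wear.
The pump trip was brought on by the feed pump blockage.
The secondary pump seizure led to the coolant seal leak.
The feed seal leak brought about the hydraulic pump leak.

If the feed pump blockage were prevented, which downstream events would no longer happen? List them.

Downstream of the feed pump blockage: the pump trip, the filter cavitation, the drive sensor stall, the secondary seal wear, the secondary pump seizure, the coolant seal leak, the hydraulic pump leak.
Of those, still caused via another path: the secondary pump seizure, the coolant seal leak, the hydraulic pump leak.
The remainder have no surviving cause.

the drive sensor stall, the filter cavitation, the pump trip, the secondary seal wear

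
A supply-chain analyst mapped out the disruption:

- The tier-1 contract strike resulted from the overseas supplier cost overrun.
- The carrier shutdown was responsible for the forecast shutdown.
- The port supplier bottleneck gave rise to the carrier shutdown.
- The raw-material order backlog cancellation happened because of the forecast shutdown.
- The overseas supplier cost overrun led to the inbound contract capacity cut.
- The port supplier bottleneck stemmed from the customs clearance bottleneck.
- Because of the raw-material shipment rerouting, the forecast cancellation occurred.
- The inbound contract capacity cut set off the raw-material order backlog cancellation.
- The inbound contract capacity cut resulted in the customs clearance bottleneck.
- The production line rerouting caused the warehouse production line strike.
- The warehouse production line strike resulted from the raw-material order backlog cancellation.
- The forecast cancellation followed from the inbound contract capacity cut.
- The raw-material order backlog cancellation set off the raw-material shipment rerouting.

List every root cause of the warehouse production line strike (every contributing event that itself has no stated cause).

the overseas supplier cost overrun, the production line rerouting

Tracing upstream from the warehouse production line strike: the warehouse production line strike ← the raw-material order backlog cancellation ← the inbound contract capacity cut ← the overseas supplier cost overrun.
A separate upstream branch: the warehouse production line strike ← the production line rerouting.
Each of those chain origins has no stated cause.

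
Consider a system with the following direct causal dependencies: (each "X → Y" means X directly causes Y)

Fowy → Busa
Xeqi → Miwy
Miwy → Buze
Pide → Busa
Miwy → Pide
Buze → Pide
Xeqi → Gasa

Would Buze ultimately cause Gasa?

No

Buze leads to Pide, Busa; Gasa is not among them.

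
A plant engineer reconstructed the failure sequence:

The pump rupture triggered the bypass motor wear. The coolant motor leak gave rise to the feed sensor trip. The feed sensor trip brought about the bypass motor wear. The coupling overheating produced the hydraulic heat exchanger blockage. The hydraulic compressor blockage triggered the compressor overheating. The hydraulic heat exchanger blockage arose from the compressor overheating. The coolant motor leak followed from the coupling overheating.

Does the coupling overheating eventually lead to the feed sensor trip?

There is a causal chain: the coupling overheating → the coolant motor leak → the feed sensor trip.

Yes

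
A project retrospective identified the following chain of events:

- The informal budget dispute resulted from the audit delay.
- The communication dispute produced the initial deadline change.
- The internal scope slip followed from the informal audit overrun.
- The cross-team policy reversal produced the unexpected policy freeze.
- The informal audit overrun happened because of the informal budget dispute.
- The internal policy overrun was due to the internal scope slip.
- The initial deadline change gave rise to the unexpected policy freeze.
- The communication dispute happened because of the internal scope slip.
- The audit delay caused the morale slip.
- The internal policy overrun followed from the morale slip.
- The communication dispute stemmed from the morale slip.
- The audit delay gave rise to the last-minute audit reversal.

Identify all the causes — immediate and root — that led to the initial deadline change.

the audit delay, the communication dispute, the informal audit overrun, the informal budget dispute, the internal scope slip, the morale slip

Immediate cause of the initial deadline change: the communication dispute.
Further upstream: the audit delay, the informal budget dispute, the informal audit overrun, the internal scope slip, the morale slip.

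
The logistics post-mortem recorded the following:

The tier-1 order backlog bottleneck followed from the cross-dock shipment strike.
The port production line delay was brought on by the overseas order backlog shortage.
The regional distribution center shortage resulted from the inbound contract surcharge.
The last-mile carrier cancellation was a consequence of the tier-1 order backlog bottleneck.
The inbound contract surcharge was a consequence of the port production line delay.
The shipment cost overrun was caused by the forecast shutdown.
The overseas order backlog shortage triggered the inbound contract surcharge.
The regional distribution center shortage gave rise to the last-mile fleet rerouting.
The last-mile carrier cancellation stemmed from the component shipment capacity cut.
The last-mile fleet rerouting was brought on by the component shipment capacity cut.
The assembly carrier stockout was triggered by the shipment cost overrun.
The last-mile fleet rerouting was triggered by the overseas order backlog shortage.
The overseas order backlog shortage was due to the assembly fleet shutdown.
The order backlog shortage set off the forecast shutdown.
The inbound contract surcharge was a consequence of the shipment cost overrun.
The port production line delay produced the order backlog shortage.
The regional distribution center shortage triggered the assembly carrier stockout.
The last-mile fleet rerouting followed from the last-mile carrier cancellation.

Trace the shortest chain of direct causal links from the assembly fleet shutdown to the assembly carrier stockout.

the assembly fleet shutdown → the overseas order backlog shortage → the inbound contract surcharge → the regional distribution center shortage → the assembly carrier stockout

the assembly fleet shutdown → the overseas order backlog shortage
the overseas order backlog shortage → the inbound contract surcharge
the inbound contract surcharge → the regional distribution center shortage
the regional distribution center shortage → the assembly carrier stockout
Length: 4 steps.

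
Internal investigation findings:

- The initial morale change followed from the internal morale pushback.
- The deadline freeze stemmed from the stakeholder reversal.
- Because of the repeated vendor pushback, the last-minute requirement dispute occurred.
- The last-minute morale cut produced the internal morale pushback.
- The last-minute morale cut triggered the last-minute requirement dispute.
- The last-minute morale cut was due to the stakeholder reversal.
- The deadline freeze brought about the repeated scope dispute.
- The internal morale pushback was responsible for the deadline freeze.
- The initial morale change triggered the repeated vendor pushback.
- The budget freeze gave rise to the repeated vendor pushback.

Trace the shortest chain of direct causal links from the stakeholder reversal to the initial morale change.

the stakeholder reversal → the last-minute morale cut → the internal morale pushback → the initial morale change

the stakeholder reversal → the last-minute morale cut
the last-minute morale cut → the internal morale pushback
the internal morale pushback → the initial morale change
Length: 3 steps.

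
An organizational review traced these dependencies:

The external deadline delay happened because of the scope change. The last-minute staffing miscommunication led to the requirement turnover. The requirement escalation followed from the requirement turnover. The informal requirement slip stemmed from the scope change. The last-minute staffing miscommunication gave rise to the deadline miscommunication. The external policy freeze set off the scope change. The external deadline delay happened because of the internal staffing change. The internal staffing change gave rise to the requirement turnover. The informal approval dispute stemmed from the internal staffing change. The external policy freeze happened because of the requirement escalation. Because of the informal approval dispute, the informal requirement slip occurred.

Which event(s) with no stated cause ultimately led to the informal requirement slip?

Tracing upstream from the informal requirement slip: the informal requirement slip ← the informal approval dispute ← the internal staffing change.
A separate upstream branch: the informal requirement slip ← the scope change ← the external policy freeze ← the requirement escalation ← the requirement turnover ← the last-minute staffing miscommunication.
Each of those chain origins has no stated cause.

the internal staffing change, the last-minute staffing miscommunication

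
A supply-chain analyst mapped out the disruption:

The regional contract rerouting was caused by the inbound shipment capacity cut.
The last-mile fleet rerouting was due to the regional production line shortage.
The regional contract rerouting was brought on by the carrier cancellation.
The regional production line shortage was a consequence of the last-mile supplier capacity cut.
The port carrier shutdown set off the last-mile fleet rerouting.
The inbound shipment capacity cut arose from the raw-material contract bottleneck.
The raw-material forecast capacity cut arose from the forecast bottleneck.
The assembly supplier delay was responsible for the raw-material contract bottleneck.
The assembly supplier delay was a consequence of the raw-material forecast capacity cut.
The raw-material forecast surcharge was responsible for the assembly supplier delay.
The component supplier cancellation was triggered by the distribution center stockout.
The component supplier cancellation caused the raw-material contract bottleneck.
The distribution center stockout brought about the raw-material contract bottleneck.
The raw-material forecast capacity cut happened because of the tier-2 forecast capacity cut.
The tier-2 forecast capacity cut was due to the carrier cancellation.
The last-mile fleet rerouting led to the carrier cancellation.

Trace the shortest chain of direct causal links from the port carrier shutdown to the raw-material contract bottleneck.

the port carrier shutdown → the last-mile fleet rerouting
the last-mile fleet rerouting → the carrier cancellation
the carrier cancellation → the tier-2 forecast capacity cut
the tier-2 forecast capacity cut → the raw-material forecast capacity cut
the raw-material forecast capacity cut → the assembly supplier delay
the assembly supplier delay → the raw-material contract bottleneck
Length: 6 steps.

the port carrier shutdown → the last-mile fleet rerouting → the carrier cancellation → the tier-2 forecast capacity cut → the raw-material forecast capacity cut → the assembly supplier delay → the raw-material contract bottleneck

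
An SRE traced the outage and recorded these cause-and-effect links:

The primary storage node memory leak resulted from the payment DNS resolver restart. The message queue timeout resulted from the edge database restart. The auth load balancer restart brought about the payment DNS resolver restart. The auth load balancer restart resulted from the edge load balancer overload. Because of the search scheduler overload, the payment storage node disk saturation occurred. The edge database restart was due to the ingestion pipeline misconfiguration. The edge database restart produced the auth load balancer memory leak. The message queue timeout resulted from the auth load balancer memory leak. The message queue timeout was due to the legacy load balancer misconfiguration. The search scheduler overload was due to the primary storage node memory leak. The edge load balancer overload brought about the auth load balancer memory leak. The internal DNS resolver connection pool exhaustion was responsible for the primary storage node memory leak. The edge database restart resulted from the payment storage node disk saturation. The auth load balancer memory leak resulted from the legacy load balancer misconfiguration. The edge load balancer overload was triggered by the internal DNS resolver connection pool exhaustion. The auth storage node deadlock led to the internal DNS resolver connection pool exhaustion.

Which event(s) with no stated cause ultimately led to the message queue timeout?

the auth storage node deadlock, the ingestion pipeline misconfiguration, the legacy load balancer misconfiguration

Tracing upstream from the message queue timeout: the message queue timeout ← the auth load balancer memory leak ← the edge load balancer overload ← the internal DNS resolver connection pool exhaustion ← the auth storage node deadlock.
A separate upstream branch: the message queue timeout ← the edge database restart ← the ingestion pipeline misconfiguration.
A separate upstream branch: the message queue timeout ← the legacy load balancer misconfiguration.
Each of those chain origins has no stated cause.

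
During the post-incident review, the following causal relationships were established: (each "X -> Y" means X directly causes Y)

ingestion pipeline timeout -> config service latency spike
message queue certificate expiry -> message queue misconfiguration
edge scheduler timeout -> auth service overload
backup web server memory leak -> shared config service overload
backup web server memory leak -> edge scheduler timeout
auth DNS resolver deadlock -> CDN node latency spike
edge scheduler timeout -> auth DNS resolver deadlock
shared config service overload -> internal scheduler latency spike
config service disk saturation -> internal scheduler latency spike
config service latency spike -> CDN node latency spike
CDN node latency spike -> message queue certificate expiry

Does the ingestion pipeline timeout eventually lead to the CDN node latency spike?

There is a causal chain: the ingestion pipeline timeout → the config service latency spike → the CDN node latency spike.

Yes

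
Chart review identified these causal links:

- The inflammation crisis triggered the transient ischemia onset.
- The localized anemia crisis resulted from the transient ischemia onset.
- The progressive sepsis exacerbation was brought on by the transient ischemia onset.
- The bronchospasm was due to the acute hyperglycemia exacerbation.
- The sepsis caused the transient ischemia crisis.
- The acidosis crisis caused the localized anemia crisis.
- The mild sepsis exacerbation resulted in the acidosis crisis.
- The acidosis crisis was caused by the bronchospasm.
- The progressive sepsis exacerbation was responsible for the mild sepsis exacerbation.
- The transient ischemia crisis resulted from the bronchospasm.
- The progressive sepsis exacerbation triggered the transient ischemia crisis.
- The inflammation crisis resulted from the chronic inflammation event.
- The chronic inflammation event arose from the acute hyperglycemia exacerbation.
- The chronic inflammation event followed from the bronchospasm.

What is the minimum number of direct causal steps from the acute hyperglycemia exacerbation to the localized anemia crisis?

3

Shortest chain: the acute hyperglycemia exacerbation → the bronchospasm → the acidosis crisis → the localized anemia crisis.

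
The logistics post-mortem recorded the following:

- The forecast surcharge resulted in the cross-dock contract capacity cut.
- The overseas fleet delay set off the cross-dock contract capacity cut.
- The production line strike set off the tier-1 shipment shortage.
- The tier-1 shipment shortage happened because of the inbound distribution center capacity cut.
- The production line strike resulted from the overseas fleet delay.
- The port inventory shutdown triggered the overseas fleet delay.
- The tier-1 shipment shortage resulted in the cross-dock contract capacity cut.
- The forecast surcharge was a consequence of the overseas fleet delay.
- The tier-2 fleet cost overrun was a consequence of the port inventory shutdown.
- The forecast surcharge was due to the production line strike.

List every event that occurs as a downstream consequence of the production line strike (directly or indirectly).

the cross-dock contract capacity cut, the forecast surcharge, the tier-1 shipment shortage

Direct effects: the forecast surcharge, the tier-1 shipment shortage.
2 steps out: the cross-dock contract capacity cut.
Not reachable from it: the port inventory shutdown, the tier-2 fleet cost overrun, the overseas fleet delay, the inbound distribution center capacity cut.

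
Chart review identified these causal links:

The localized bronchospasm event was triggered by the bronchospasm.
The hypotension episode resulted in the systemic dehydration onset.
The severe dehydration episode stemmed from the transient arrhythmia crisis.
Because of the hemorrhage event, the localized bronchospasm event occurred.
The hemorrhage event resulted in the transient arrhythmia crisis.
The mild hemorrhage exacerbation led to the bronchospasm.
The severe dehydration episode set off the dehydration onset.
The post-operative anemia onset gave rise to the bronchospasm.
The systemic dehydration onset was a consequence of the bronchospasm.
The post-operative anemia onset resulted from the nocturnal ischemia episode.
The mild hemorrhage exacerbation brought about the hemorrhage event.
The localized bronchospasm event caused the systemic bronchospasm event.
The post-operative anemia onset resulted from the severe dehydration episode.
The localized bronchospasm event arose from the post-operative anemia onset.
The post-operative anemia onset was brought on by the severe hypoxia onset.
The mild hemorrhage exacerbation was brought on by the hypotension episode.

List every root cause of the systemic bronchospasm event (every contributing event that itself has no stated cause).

Tracing upstream from the systemic bronchospasm event: the systemic bronchospasm event ← the localized bronchospasm event ← the hemorrhage event ← the mild hemorrhage exacerbation ← the hypotension episode.
A separate upstream branch: the systemic bronchospasm event ← the localized bronchospasm event ← the post-operative anemia onset ← the severe hypoxia onset.
A separate upstream branch: the systemic bronchospasm event ← the localized bronchospasm event ← the post-operative anemia onset ← the nocturnal ischemia episode.
Each of those chain origins has no stated cause.

the hypotension episode, the nocturnal ischemia episode, the severe hypoxia onset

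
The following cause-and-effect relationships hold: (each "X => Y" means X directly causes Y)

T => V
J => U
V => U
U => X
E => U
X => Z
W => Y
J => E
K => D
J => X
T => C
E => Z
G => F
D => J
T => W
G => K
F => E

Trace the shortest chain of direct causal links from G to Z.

G → F → E → Z

G → F
F → E
E → Z
Length: 3 steps.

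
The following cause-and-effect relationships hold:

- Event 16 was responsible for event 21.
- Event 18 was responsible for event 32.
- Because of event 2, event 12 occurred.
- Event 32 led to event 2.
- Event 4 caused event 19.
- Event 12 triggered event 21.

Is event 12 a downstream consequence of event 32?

There is a causal chain: event 32 → event 2 → event 12.

Yes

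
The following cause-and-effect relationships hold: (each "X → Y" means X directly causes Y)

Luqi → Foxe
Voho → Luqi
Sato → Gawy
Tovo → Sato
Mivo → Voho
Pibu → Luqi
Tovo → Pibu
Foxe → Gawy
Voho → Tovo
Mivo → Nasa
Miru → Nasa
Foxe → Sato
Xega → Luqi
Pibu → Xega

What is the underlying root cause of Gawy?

Tracing upstream from Gawy: Gawy ← Foxe ← Luqi ← Voho ← Mivo.
Mivo has no stated cause, so it is the root.

Mivo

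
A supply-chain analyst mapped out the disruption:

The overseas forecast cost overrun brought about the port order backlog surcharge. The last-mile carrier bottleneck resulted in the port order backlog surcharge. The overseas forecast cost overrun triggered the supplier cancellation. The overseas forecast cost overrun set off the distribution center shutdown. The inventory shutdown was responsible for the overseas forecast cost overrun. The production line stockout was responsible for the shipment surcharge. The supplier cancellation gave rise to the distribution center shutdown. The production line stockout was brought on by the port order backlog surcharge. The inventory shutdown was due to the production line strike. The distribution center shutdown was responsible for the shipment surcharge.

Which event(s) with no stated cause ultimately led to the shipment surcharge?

Tracing upstream from the shipment surcharge: the shipment surcharge ← the distribution center shutdown ← the overseas forecast cost overrun ← the inventory shutdown ← the production line strike.
A separate upstream branch: the shipment surcharge ← the production line stockout ← the port order backlog surcharge ← the last-mile carrier bottleneck.
Each of those chain origins has no stated cause.

the last-mile carrier bottleneck, the production line strike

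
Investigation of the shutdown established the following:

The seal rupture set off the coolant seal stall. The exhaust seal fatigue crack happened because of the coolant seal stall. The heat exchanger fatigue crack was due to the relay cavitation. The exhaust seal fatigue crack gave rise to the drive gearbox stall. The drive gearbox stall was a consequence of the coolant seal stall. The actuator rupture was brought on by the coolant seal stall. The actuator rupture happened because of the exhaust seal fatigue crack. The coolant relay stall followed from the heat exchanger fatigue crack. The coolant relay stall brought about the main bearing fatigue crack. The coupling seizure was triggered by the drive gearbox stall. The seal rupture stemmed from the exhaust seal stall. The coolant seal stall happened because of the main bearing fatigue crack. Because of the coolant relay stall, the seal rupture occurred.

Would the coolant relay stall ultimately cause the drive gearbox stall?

Yes

There is a causal chain: the coolant relay stall → the seal rupture → the coolant seal stall → the drive gearbox stall.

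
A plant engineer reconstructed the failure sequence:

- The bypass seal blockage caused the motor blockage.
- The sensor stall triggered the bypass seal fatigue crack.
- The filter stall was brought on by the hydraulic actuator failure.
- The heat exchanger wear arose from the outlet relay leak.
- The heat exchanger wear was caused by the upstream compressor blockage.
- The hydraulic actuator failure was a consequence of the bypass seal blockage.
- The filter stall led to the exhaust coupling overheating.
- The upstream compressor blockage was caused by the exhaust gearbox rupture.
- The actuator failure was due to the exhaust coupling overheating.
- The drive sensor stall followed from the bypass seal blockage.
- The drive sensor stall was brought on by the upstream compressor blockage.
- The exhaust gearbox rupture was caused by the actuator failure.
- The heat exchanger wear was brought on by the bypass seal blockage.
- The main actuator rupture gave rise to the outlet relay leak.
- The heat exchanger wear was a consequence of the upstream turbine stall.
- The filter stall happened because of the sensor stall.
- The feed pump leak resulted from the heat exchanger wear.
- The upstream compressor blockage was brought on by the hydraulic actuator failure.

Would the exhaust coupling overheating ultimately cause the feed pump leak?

Yes

There is a causal chain: the exhaust coupling overheating → the actuator failure → the exhaust gearbox rupture → the upstream compressor blockage → the heat exchanger wear → the feed pump leak.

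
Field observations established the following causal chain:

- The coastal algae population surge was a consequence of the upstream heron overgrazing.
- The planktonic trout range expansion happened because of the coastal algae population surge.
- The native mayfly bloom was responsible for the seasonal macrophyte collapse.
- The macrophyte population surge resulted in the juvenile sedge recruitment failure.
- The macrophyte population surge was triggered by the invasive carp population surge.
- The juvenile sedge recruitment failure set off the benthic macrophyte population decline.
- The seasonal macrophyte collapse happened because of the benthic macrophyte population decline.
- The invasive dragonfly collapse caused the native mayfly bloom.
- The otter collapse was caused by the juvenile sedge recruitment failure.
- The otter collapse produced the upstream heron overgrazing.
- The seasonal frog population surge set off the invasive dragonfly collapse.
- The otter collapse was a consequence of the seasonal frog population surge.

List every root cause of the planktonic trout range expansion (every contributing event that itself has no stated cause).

the invasive carp population surge, the seasonal frog population surge

Tracing upstream from the planktonic trout range expansion: the planktonic trout range expansion ← the coastal algae population surge ← the upstream heron overgrazing ← the otter collapse ← the seasonal frog population surge.
A separate upstream branch: the planktonic trout range expansion ← the coastal algae population surge ← the upstream heron overgrazing ← the otter collapse ← the juvenile sedge recruitment failure ← the macrophyte population surge ← the invasive carp population surge.
Each of those chain origins has no stated cause.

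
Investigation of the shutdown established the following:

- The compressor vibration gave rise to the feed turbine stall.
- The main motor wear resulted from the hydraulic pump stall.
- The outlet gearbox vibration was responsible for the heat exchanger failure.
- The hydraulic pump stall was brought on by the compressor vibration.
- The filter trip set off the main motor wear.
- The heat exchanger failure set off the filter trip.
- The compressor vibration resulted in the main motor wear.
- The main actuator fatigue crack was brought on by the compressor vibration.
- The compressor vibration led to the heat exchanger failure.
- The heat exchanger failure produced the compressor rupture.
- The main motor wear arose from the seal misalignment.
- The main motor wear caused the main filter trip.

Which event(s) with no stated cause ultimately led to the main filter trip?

the compressor vibration, the outlet gearbox vibration, the seal misalignment

Tracing upstream from the main filter trip: the main filter trip ← the main motor wear ← the seal misalignment.
A separate upstream branch: the main filter trip ← the main motor wear ← the compressor vibration.
A separate upstream branch: the main filter trip ← the main motor wear ← the filter trip ← the heat exchanger failure ← the outlet gearbox vibration.
Each of those chain origins has no stated cause.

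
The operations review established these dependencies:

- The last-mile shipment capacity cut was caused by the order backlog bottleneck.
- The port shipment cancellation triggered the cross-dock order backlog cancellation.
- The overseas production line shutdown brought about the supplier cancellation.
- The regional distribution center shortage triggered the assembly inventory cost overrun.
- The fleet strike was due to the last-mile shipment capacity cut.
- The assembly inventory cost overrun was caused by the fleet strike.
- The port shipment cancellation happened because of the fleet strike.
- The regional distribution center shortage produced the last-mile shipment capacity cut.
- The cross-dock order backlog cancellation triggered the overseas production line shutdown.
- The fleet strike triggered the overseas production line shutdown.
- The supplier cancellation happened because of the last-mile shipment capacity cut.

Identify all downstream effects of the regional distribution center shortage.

the assembly inventory cost overrun, the cross-dock order backlog cancellation, the fleet strike, the last-mile shipment capacity cut, the overseas production line shutdown, the port shipment cancellation, the supplier cancellation

Direct effects: the last-mile shipment capacity cut, the assembly inventory cost overrun.
2 steps out: the fleet strike, the supplier cancellation.
3 steps out: the port shipment cancellation, the overseas production line shutdown.
4 steps out: the cross-dock order backlog cancellation.
Not reachable from it: the order backlog bottleneck.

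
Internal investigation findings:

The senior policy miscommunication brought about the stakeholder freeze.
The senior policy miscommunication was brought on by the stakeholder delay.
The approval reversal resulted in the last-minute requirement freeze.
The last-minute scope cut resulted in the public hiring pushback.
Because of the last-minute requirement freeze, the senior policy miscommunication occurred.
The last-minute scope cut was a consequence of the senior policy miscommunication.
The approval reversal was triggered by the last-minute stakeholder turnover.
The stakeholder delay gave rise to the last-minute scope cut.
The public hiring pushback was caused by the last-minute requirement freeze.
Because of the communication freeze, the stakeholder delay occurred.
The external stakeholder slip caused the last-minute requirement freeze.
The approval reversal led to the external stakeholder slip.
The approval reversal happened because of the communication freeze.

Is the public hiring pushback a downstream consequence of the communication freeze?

Yes

There is a causal chain: the communication freeze → the approval reversal → the last-minute requirement freeze → the public hiring pushback.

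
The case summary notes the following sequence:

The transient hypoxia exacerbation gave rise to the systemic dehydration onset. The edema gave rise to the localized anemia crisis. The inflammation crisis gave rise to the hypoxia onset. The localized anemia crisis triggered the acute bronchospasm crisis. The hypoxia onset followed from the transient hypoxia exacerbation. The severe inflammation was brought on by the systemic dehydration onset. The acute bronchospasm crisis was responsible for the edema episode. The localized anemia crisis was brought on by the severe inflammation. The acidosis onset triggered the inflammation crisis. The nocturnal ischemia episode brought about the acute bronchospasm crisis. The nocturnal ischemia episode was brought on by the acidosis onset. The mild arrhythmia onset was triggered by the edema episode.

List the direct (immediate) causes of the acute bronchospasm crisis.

the localized anemia crisis, the nocturnal ischemia episode

Upstream contributors include the acidosis onset, the transient hypoxia exacerbation, the systemic dehydration onset, the severe inflammation, the edema, but only the localized anemia crisis, the nocturnal ischemia episode feed directly into the acute bronchospasm crisis.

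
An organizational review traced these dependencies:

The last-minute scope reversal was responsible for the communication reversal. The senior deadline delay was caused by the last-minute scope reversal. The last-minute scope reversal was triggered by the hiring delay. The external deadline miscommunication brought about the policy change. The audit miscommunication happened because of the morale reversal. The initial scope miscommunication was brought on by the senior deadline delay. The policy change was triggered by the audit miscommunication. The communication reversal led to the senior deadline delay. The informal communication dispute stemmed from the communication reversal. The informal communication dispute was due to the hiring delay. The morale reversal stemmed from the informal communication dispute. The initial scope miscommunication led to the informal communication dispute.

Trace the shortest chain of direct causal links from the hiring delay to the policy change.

the hiring delay → the informal communication dispute → the morale reversal → the audit miscommunication → the policy change

the hiring delay → the informal communication dispute
the informal communication dispute → the morale reversal
the morale reversal → the audit miscommunication
the audit miscommunication → the policy change
Length: 4 steps.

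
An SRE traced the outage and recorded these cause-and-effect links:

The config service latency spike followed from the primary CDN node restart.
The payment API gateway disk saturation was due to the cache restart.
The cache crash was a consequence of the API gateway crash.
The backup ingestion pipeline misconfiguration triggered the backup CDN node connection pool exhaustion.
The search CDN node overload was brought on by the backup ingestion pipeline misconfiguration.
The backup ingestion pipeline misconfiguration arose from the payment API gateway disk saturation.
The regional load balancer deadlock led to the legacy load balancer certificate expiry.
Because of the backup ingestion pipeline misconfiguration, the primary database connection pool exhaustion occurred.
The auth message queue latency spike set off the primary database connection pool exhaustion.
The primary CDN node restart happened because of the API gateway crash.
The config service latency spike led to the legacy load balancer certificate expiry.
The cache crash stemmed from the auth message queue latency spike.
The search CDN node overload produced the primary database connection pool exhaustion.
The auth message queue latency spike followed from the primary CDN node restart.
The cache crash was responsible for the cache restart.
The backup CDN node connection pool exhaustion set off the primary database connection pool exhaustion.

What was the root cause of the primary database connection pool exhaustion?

the API gateway crash

Tracing upstream from the primary database connection pool exhaustion: the primary database connection pool exhaustion ← the auth message queue latency spike ← the primary CDN node restart ← the API gateway crash.
The API gateway crash has no stated cause, so it is the root.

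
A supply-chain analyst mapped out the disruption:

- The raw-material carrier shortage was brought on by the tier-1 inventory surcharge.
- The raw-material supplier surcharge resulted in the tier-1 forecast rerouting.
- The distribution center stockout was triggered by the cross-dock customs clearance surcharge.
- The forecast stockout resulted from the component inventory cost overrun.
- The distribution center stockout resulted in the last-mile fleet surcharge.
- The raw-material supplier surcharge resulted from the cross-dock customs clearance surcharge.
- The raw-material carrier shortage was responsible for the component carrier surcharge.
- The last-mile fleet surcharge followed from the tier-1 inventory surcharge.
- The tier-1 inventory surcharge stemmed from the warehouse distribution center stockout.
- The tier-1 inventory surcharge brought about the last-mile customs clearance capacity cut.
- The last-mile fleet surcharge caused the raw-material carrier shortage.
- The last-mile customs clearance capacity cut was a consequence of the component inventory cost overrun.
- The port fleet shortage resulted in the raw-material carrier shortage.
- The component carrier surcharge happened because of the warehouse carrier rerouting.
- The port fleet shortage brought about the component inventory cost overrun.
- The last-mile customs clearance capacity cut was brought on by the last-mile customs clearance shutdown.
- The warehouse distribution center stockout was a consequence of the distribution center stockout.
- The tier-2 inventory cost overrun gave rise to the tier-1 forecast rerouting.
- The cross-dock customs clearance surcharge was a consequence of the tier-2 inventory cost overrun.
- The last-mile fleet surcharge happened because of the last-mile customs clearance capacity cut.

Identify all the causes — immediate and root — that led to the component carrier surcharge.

Immediate causes of the component carrier surcharge: the warehouse carrier rerouting, the raw-material carrier shortage.
Further upstream: the tier-2 inventory cost overrun, the port fleet shortage, the component inventory cost overrun, the cross-dock customs clearance surcharge, the distribution center stockout, the warehouse distribution center stockout, the tier-1 inventory surcharge, the last-mile customs clearance shutdown, the last-mile customs clearance capacity cut, the last-mile fleet surcharge.

the component inventory cost overrun, the cross-dock customs clearance surcharge, the distribution center stockout, the last-mile customs clearance capacity cut, the last-mile customs clearance shutdown, the last-mile fleet surcharge, the port fleet shortage, the raw-material carrier shortage, the tier-1 inventory surcharge, the tier-2 inventory cost overrun, the warehouse carrier rerouting, the warehouse distribution center stockout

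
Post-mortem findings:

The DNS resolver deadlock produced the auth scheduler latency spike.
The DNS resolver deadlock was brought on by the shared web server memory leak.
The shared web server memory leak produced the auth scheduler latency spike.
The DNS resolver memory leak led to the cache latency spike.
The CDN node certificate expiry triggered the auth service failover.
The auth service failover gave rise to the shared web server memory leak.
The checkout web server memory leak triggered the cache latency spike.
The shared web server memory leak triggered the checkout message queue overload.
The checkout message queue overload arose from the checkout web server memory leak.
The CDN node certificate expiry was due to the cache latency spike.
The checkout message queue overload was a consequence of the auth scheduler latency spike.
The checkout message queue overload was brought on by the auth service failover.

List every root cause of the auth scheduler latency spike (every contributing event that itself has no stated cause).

Tracing upstream from the auth scheduler latency spike: the auth scheduler latency spike ← the shared web server memory leak ← the auth service failover ← the CDN node certificate expiry ← the cache latency spike ← the checkout web server memory leak.
A separate upstream branch: the auth scheduler latency spike ← the shared web server memory leak ← the auth service failover ← the CDN node certificate expiry ← the cache latency spike ← the DNS resolver memory leak.
Each of those chain origins has no stated cause.

the DNS resolver memory leak, the checkout web server memory leak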